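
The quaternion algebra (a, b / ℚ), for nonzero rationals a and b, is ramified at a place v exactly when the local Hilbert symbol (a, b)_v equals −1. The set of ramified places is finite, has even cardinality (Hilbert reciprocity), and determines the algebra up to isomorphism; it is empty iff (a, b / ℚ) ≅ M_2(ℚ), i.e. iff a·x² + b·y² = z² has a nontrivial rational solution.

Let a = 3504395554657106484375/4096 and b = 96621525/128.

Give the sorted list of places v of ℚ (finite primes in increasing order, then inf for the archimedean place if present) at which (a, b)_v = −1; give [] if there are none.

Mod squares: a ≡ 15015, b ≡ 42. Check v ∈ {∞, 2, 3, 5, 7, 11, 13}.
v=∞: 15015 > 0 and 42 > 0  ⇒  (a,b)_∞ = +1.
v=13: a=13^5·(≡8), b=13^2·(≡1) mod 13; (8|13)=-1, (1|13)=+1; (−1)^{5·2·6}·(-1)^2·(+1)^5 = +1.
v=5: a=5^7·(≡3), b=5^2·(≡2) mod 5; (3|5)=-1, (2|5)=-1; (−1)^{7·2·2}·(-1)^2·(-1)^7 = -1.
v=3: a=3^7·(≡1), b=3^3·(≡2) mod 3; (1|3)=+1, (2|3)=-1; (−1)^{7·3·1}·(+1)^3·(-1)^7 = +1.
v=2: v_2(a)=-12, v_2(b)=-7; units ≡ 7, 5 (mod 8); ε·ε+αω+βω = 1·0+-12·1+-7·0 ≡ 0  ⇒  (a,b)_2 = +1.
v=11: a=11^5·(≡3), b=11^2·(≡5) mod 11; (3|11)=+1, (5|11)=+1; (−1)^{5·2·5}·(+1)^2·(+1)^5 = +1.
v=7: a=7^3·(≡5), b=7^1·(≡3) mod 7; (5|7)=-1, (3|7)=-1; (−1)^{3·1·3}·(-1)^1·(-1)^3 = -1.
|Ram(15015, 42)| = 2, even; anisotropic at {5, 7}.

[5, 7]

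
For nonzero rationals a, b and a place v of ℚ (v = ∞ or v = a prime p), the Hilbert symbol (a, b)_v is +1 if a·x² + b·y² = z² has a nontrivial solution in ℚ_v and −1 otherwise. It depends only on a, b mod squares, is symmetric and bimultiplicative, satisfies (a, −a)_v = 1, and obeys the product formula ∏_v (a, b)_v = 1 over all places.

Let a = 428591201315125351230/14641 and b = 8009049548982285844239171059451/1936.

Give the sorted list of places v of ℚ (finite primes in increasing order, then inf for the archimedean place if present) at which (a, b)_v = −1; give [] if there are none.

(a, b) ≡ (3230, 88179) mod (ℚ^×)²; places V = {2, 3, 5, 7, 11, 13, 17, 19, ∞}.
(a,b)_7: α=2, u≡5; β=3, v≡4 (mod 7); (5|7)=-1, (4|7)=+1; sign (−1)^0·-1^3·+1^2 = -1.
(a,b)_2: α=1, β=-4; u≡7, v≡3 (mod 8); ε(u)ε(v)=1·1, αω(v)=1·1, βω(u)=-4·0; sum ≡ 0  ⇒  +1.
(a,b)_17: α=5, u≡7; β=7, v≡9 (mod 17); (7|17)=-1, (9|17)=+1; sign (−1)^0·-1^7·+1^5 = -1.
(a,b)_13: α=2, u≡6; β=3, v≡12 (mod 13); (6|13)=-1, (12|13)=+1; sign (−1)^0·-1^3·+1^2 = -1.
(a,b)_∞: sgn(3230)=+, sgn(88179)=+, so +1.
(a,b)_5: α=1, u≡1; β=0, v≡1 (mod 5); (1|5)=+1, (1|5)=+1; sign (−1)^0·+1^0·+1^1 = +1.
(a,b)_3: α=12, u≡2; β=21, v≡2 (mod 3); (2|3)=-1, (2|3)=-1; sign (−1)^0·-1^21·-1^12 = -1.
(a,b)_19: α=3, u≡10; β=5, v≡7 (mod 19); (10|19)=-1, (7|19)=+1; sign (−1)^1·-1^5·+1^3 = +1.
(a,b)_11: α=-4, u≡2; β=-2, v≡9 (mod 11); (2|11)=-1, (9|11)=+1; sign (−1)^0·-1^-2·+1^-4 = +1.
|Ram(3230, 88179)| = 4, even; anisotropic at {3, 7, 13, 17}.

[3, 7, 13, 17]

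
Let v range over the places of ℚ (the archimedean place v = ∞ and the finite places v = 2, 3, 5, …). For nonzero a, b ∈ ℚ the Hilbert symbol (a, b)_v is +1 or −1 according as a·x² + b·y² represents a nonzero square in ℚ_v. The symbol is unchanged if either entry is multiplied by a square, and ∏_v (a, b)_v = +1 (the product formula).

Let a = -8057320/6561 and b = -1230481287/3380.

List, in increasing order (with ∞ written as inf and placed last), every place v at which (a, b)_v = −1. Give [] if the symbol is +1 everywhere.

Mod squares: a ≡ -6970, b ≡ -3515. Check v ∈ {∞, 2, 3, 5, 7, 13, 17, 19, 37, 41}.
v=41: a=41^1·(≡34), b=41^0·(≡28) mod 41; (34|41)=-1, (28|41)=-1; (−1)^{1·0·20}·(-1)^0·(-1)^1 = -1.
v=5: a=5^1·(≡1), b=5^-1·(≡3) mod 5; (1|5)=+1, (3|5)=-1; (−1)^{1·-1·2}·(+1)^-1·(-1)^1 = -1.
v=37: a=37^0·(≡8), b=37^1·(≡4) mod 37; (8|37)=-1, (4|37)=+1; (−1)^{0·1·18}·(-1)^1·(+1)^0 = -1.
v=3: a=3^-8·(≡2), b=3^6·(≡1) mod 3; (2|3)=-1, (1|3)=+1; (−1)^{-8·6·1}·(-1)^6·(+1)^-8 = +1.
v=19: a=19^0·(≡8), b=19^1·(≡4) mod 19; (8|19)=-1, (4|19)=+1; (−1)^{0·1·9}·(-1)^1·(+1)^0 = -1.
v=13: a=13^0·(≡6), b=13^-2·(≡8) mod 13; (6|13)=-1, (8|13)=-1; (−1)^{0·-2·6}·(-1)^-2·(-1)^0 = +1.
v=7: a=7^0·(≡1), b=7^4·(≡3) mod 7; (1|7)=+1, (3|7)=-1; (−1)^{0·4·3}·(+1)^4·(-1)^0 = +1.
v=2: v_2(a)=3, v_2(b)=-2; units ≡ 3, 5 (mod 8); ε·ε+αω+βω = 1·0+3·1+-2·1 ≡ 1  ⇒  (a,b)_2 = -1.
v=17: a=17^3·(≡8), b=17^0·(≡1) mod 17; (8|17)=+1, (1|17)=+1; (−1)^{3·0·8}·(+1)^0·(+1)^3 = +1.
v=∞: -6970 < 0 and -3515 < 0  ⇒  (a,b)_∞ = -1.
|Ram(-6970, -3515)| = 6, even; anisotropic at {2, 5, 19, 37, 41, ∞}.

[2, 5, 19, 37, 41, inf]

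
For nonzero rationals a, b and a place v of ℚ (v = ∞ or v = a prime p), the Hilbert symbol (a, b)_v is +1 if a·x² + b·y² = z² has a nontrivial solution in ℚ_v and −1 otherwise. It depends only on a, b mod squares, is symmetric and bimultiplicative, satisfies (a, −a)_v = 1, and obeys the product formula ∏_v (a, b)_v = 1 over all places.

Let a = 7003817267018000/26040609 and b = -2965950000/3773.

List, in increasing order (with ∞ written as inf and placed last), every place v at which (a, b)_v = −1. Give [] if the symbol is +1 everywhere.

Mod squares: a ≡ 30305, b ≡ -15015. Check v ∈ {∞, 2, 3, 5, 7, 11, 13, 19, 29, 43}.
v=∞: 30305 > 0 and -15015 < 0  ⇒  (a,b)_∞ = +1.
v=3: a=3^-12·(≡2), b=3^3·(≡2) mod 3; (2|3)=-1, (2|3)=-1; (−1)^{-12·3·1}·(-1)^3·(-1)^-12 = -1.
v=19: a=19^1·(≡13), b=19^0·(≡18) mod 19; (13|19)=-1, (18|19)=-1; (−1)^{1·0·9}·(-1)^0·(-1)^1 = -1.
v=29: a=29^1·(≡20), b=29^0·(≡20) mod 29; (20|29)=+1, (20|29)=+1; (−1)^{1·0·14}·(+1)^0·(+1)^1 = +1.
v=11: a=11^1·(≡3), b=11^-1·(≡10) mod 11; (3|11)=+1, (10|11)=-1; (−1)^{1·-1·5}·(+1)^-1·(-1)^1 = +1.
v=5: a=5^3·(≡1), b=5^5·(≡2) mod 5; (1|5)=+1, (2|5)=-1; (−1)^{3·5·2}·(+1)^5·(-1)^3 = -1.
v=2: v_2(a)=4, v_2(b)=4; units ≡ 1, 1 (mod 8); ε·ε+αω+βω = 0·0+4·0+4·0 ≡ 0  ⇒  (a,b)_2 = +1.
v=7: a=7^-2·(≡2), b=7^-3·(≡2) mod 7; (2|7)=+1, (2|7)=+1; (−1)^{-2·-3·3}·(+1)^-3·(+1)^-2 = +1.
v=43: a=43^4·(≡27), b=43^0·(≡25) mod 43; (27|43)=-1, (25|43)=+1; (−1)^{4·0·21}·(-1)^0·(+1)^4 = +1.
v=13: a=13^2·(≡5), b=13^3·(≡8) mod 13; (5|13)=-1, (8|13)=-1; (−1)^{2·3·6}·(-1)^3·(-1)^2 = -1.
Ram(30305, -15015) = {3, 5, 13, 19}; no ℚ_3-point on the conic.

[3, 5, 13, 19]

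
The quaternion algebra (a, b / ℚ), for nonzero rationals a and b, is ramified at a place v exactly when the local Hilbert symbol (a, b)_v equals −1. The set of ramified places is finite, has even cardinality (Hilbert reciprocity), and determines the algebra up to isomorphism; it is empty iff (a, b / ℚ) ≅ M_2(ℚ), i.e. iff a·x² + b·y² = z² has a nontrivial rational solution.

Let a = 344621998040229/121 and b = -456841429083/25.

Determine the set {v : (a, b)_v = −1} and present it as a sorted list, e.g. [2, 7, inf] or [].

Mod squares: a ≡ 502541, b ≡ -403. Check v ∈ {∞, 2, 3, 5, 7, 11, 13, 29, 31, 43}.
v=3: a=3^2·(≡2), b=3^6·(≡2) mod 3; (2|3)=-1, (2|3)=-1; (−1)^{2·6·1}·(-1)^6·(-1)^2 = +1.
v=13: a=13^1·(≡11), b=13^1·(≡5) mod 13; (11|13)=-1, (5|13)=-1; (−1)^{1·1·6}·(-1)^1·(-1)^1 = +1.
v=2: v_2(a)=0, v_2(b)=0; units ≡ 5, 5 (mod 8); ε·ε+αω+βω = 0·0+0·1+0·1 ≡ 0  ⇒  (a,b)_2 = +1.
v=∞: 502541 > 0 and -403 < 0  ⇒  (a,b)_∞ = +1.
v=11: a=11^-2·(≡8), b=11^0·(≡9) mod 11; (8|11)=-1, (9|11)=+1; (−1)^{-2·0·5}·(-1)^0·(+1)^-2 = +1.
v=5: a=5^0·(≡4), b=5^-2·(≡2) mod 5; (4|5)=+1, (2|5)=-1; (−1)^{0·-2·2}·(+1)^-2·(-1)^0 = +1.
v=43: a=43^3·(≡39), b=43^2·(≡29) mod 43; (39|43)=-1, (29|43)=-1; (−1)^{3·2·21}·(-1)^2·(-1)^3 = -1.
v=31: a=31^1·(≡22), b=31^1·(≡4) mod 31; (22|31)=-1, (4|31)=+1; (−1)^{1·1·15}·(-1)^1·(+1)^1 = +1.
v=29: a=29^3·(≡28), b=29^2·(≡21) mod 29; (28|29)=+1, (21|29)=-1; (−1)^{3·2·14}·(+1)^2·(-1)^3 = -1.
v=7: a=7^2·(≡4), b=7^0·(≡6) mod 7; (4|7)=+1, (6|7)=-1; (−1)^{2·0·3}·(+1)^0·(-1)^2 = +1.
Ram(502541, -403) = {29, 43}; no ℚ_29-point on the conic.

[29, 43]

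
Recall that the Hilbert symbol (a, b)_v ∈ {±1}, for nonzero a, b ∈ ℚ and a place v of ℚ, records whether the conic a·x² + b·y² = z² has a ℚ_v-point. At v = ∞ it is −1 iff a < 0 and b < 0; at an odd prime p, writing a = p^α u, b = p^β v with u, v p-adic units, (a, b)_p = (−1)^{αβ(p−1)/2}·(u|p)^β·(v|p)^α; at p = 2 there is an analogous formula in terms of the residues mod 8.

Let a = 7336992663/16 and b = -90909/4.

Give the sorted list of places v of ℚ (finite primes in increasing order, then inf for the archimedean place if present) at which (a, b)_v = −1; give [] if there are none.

(a, b) ≡ (6737367, -10101) mod (ℚ^×)²; places V = {2, 3, 7, 11, 13, 23, 29, 37, ∞}.
(a,b)_3: α=3, u≡1; β=3, v≡2 (mod 3); (1|3)=+1, (2|3)=-1; sign (−1)^1·+1^3·-1^3 = +1.
(a,b)_7: α=1, u≡4; β=1, v≡3 (mod 7); (4|7)=+1, (3|7)=-1; sign (−1)^1·+1^1·-1^1 = +1.
(a,b)_13: α=1, u≡12; β=1, v≡10 (mod 13); (12|13)=+1, (10|13)=+1; sign (−1)^0·+1^1·+1^1 = +1.
(a,b)_11: α=2, u≡7; β=0, v≡7 (mod 11); (7|11)=-1, (7|11)=-1; sign (−1)^0·-1^0·-1^2 = +1.
(a,b)_2: α=-4, β=-2; u≡7, v≡3 (mod 8); ε(u)ε(v)=1·1, αω(v)=-4·1, βω(u)=-2·0; sum ≡ 1  ⇒  -1.
(a,b)_23: α=1, u≡12; β=0, v≡14 (mod 23); (12|23)=+1, (14|23)=-1; sign (−1)^0·+1^0·-1^1 = -1.
(a,b)_∞: sgn(6737367)=+, sgn(-10101)=−, so +1.
(a,b)_37: α=1, u≡14; β=1, v≡24 (mod 37); (14|37)=-1, (24|37)=-1; sign (−1)^0·-1^1·-1^1 = +1.
(a,b)_29: α=1, u≡4; β=0, v≡16 (mod 29); (4|29)=+1, (16|29)=+1; sign (−1)^0·+1^0·+1^1 = +1.
Ram(6737367, -10101) = {2, 23}; no ℚ_2-point on the conic.

[2, 23]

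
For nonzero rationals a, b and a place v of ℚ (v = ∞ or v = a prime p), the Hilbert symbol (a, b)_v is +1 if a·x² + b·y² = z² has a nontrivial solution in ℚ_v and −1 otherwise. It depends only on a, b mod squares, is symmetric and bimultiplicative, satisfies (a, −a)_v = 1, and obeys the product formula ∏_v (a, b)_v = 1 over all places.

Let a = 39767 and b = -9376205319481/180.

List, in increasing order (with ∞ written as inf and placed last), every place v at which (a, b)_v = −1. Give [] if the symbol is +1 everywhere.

(a, b) ≡ (39767, -5) mod (ℚ^×)²; places V = {2, 3, 5, 7, 11, 13, 19, 23, ∞}.
(a,b)_23: α=1, u≡4; β=2, v≡3 (mod 23); (4|23)=+1, (3|23)=+1; sign (−1)^0·+1^2·+1^1 = +1.
(a,b)_∞: sgn(39767)=+, sgn(-5)=−, so +1.
(a,b)_5: α=0, u≡2; β=-1, v≡4 (mod 5); (2|5)=-1, (4|5)=+1; sign (−1)^0·-1^-1·+1^0 = -1.
(a,b)_3: α=0, u≡2; β=-2, v≡1 (mod 3); (2|3)=-1, (1|3)=+1; sign (−1)^0·-1^-2·+1^0 = +1.
(a,b)_11: α=0, u≡2; β=2, v≡6 (mod 11); (2|11)=-1, (6|11)=-1; sign (−1)^0·-1^2·-1^0 = +1.
(a,b)_13: α=1, u≡4; β=2, v≡8 (mod 13); (4|13)=+1, (8|13)=-1; sign (−1)^0·+1^2·-1^1 = -1.
(a,b)_7: α=1, u≡4; β=4, v≡2 (mod 7); (4|7)=+1, (2|7)=+1; sign (−1)^0·+1^4·+1^1 = +1.
(a,b)_2: α=0, β=-2; u≡7, v≡3 (mod 8); ε(u)ε(v)=1·1, αω(v)=0·1, βω(u)=-2·0; sum ≡ 1  ⇒  -1.
(a,b)_19: α=1, u≡3; β=2, v≡18 (mod 19); (3|19)=-1, (18|19)=-1; sign (−1)^0·-1^2·-1^1 = -1.
Ram(39767, -5) = {2, 5, 13, 19}; no ℚ_2-point on the conic.

[2, 5, 13, 19]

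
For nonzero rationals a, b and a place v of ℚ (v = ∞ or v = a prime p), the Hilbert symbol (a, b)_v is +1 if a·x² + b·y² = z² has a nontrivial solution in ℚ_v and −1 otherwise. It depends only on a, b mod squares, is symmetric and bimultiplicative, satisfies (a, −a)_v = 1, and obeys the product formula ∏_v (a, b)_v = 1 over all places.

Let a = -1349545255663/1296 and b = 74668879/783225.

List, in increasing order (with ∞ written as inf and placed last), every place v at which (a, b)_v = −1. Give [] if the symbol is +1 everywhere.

[11, 17, 23, 41]

Mod squares: a ≡ -16687, b ≡ 391. Check v ∈ {∞, 2, 3, 5, 11, 17, 19, 23, 37, 41, 59}.
v=11: a=11^1·(≡4), b=11^0·(≡7) mod 11; (4|11)=+1, (7|11)=-1; (−1)^{1·0·5}·(+1)^0·(-1)^1 = -1.
v=2: v_2(a)=-4, v_2(b)=0; units ≡ 1, 7 (mod 8); ε·ε+αω+βω = 0·1+-4·0+0·0 ≡ 0  ⇒  (a,b)_2 = +1.
v=41: a=41^1·(≡35), b=41^0·(≡24) mod 41; (35|41)=-1, (24|41)=-1; (−1)^{1·0·20}·(-1)^0·(-1)^1 = -1.
v=23: a=23^4·(≡15), b=23^3·(≡7) mod 23; (15|23)=-1, (7|23)=-1; (−1)^{4·3·11}·(-1)^3·(-1)^4 = -1.
v=∞: -16687 < 0 and 391 > 0  ⇒  (a,b)_∞ = +1.
v=59: a=59^0·(≡2), b=59^-2·(≡31) mod 59; (2|59)=-1, (31|59)=-1; (−1)^{0·-2·29}·(-1)^-2·(-1)^0 = +1.
v=37: a=37^1·(≡9), b=37^0·(≡28) mod 37; (9|37)=+1, (28|37)=+1; (−1)^{1·0·18}·(+1)^0·(+1)^1 = +1.
v=19: a=19^0·(≡12), b=19^2·(≡17) mod 19; (12|19)=-1, (17|19)=+1; (−1)^{0·2·9}·(-1)^2·(+1)^0 = +1.
v=5: a=5^0·(≡2), b=5^-2·(≡1) mod 5; (2|5)=-1, (1|5)=+1; (−1)^{0·-2·2}·(-1)^-2·(+1)^0 = +1.
v=3: a=3^-4·(≡2), b=3^-2·(≡1) mod 3; (2|3)=-1, (1|3)=+1; (−1)^{-4·-2·1}·(-1)^-2·(+1)^-4 = +1.
v=17: a=17^2·(≡7), b=17^1·(≡14) mod 17; (7|17)=-1, (14|17)=-1; (−1)^{2·1·8}·(-1)^1·(-1)^2 = -1.
|Ram(-16687, 391)| = 4, even; anisotropic at {11, 17, 23, 41}.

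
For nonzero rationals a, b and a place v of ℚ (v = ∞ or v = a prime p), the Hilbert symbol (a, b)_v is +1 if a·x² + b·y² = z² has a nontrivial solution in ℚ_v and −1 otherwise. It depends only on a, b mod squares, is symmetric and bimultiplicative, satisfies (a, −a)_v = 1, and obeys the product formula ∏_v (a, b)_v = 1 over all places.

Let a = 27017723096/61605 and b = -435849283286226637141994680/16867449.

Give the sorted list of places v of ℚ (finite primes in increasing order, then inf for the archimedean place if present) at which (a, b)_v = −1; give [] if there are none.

[7, 29]

(a, b) ≡ (83230, -273743470) mod (ℚ^×)²; places V = {2, 3, 5, 7, 11, 13, 17, 23, 29, 37, 41, ∞}.
(a,b)_2: α=3, β=3; u≡7, v≡1 (mod 8); ε(u)ε(v)=1·0, αω(v)=3·0, βω(u)=3·0; sum ≡ 0  ⇒  +1.
(a,b)_∞: sgn(83230)=+, sgn(-273743470)=−, so +1.
(a,b)_13: α=2, u≡9; β=3, v≡5 (mod 13); (9|13)=+1, (5|13)=-1; sign (−1)^0·+1^3·-1^2 = +1.
(a,b)_37: α=-2, u≡20; β=-4, v≡31 (mod 37); (20|37)=-1, (31|37)=-1; sign (−1)^0·-1^-4·-1^-2 = +1.
(a,b)_3: α=-2, u≡1; β=-2, v≡2 (mod 3); (1|3)=+1, (2|3)=-1; sign (−1)^0·+1^-2·-1^-2 = +1.
(a,b)_41: α=1, u≡2; β=3, v≡4 (mod 41); (2|41)=+1, (4|41)=+1; sign (−1)^0·+1^3·+1^1 = +1.
(a,b)_5: α=-1, u≡1; β=1, v≡1 (mod 5); (1|5)=+1, (1|5)=+1; sign (−1)^0·+1^1·+1^-1 = +1.
(a,b)_23: α=0, u≡6; β=1, v≡16 (mod 23); (6|23)=+1, (16|23)=+1; sign (−1)^0·+1^1·+1^0 = +1.
(a,b)_29: α=1, u≡7; β=3, v≡12 (mod 29); (7|29)=+1, (12|29)=-1; sign (−1)^0·+1^3·-1^1 = -1.
(a,b)_11: α=0, u≡9; β=1, v≡4 (mod 11); (9|11)=+1, (4|11)=+1; sign (−1)^0·+1^1·+1^0 = +1.
(a,b)_7: α=5, u≡4; β=9, v≡1 (mod 7); (4|7)=+1, (1|7)=+1; sign (−1)^1·+1^9·+1^5 = -1.
(a,b)_17: α=0, u≡16; β=2, v≡2 (mod 17); (16|17)=+1, (2|17)=+1; sign (−1)^0·+1^2·+1^0 = +1.
|Ram(83230, -273743470)| = 2, even; anisotropic at {7, 29}.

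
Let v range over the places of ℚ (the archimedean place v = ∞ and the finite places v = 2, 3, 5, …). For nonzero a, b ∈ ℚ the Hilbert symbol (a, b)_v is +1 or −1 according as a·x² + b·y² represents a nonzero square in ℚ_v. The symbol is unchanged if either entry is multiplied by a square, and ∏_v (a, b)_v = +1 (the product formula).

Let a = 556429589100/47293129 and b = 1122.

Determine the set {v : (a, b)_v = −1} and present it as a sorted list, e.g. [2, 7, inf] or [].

[2, 3, 11, 17]

Mod squares: a ≡ 11, b ≡ 1122. Check v ∈ {∞, 2, 3, 5, 7, 11, 13, 17, 23}.
v=5: a=5^2·(≡1), b=5^0·(≡2) mod 5; (1|5)=+1, (2|5)=-1; (−1)^{2·0·2}·(+1)^0·(-1)^2 = +1.
v=3: a=3^6·(≡2), b=3^1·(≡2) mod 3; (2|3)=-1, (2|3)=-1; (−1)^{6·1·1}·(-1)^1·(-1)^6 = -1.
v=2: v_2(a)=2, v_2(b)=1; units ≡ 3, 1 (mod 8); ε·ε+αω+βω = 1·0+2·0+1·1 ≡ 1  ⇒  (a,b)_2 = -1.
v=13: a=13^-2·(≡7), b=13^0·(≡4) mod 13; (7|13)=-1, (4|13)=+1; (−1)^{-2·0·6}·(-1)^0·(+1)^-2 = +1.
v=∞: 11 > 0 and 1122 > 0  ⇒  (a,b)_∞ = +1.
v=7: a=7^4·(≡1), b=7^0·(≡2) mod 7; (1|7)=+1, (2|7)=+1; (−1)^{4·0·3}·(+1)^0·(+1)^4 = +1.
v=11: a=11^1·(≡4), b=11^1·(≡3) mod 11; (4|11)=+1, (3|11)=+1; (−1)^{1·1·5}·(+1)^1·(+1)^1 = -1.
v=17: a=17^2·(≡7), b=17^1·(≡15) mod 17; (7|17)=-1, (15|17)=+1; (−1)^{2·1·8}·(-1)^1·(+1)^2 = -1.
v=23: a=23^-4·(≡7), b=23^0·(≡18) mod 23; (7|23)=-1, (18|23)=+1; (−1)^{-4·0·11}·(-1)^0·(+1)^-4 = +1.
Ram(11, 1122) = {2, 3, 11, 17}; no ℚ_2-point on the conic.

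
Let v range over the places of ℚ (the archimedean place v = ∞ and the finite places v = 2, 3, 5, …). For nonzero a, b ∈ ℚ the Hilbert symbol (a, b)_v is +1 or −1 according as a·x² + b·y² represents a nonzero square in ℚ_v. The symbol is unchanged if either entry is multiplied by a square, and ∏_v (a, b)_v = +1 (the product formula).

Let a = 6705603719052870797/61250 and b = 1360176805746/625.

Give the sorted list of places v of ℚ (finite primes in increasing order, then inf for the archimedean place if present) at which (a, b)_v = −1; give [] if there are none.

[2, 19]

(a, b) ≡ (206074, 34) mod (ℚ^×)²; places V = {2, 3, 5, 7, 11, 17, 19, 29, ∞}.
(a,b)_29: α=3, u≡23; β=2, v≡6 (mod 29); (23|29)=+1, (6|29)=+1; sign (−1)^0·+1^2·+1^3 = +1.
(a,b)_2: α=-1, β=1; u≡5, v≡1 (mod 8); ε(u)ε(v)=0·0, αω(v)=-1·0, βω(u)=1·1; sum ≡ 1  ⇒  -1.
(a,b)_3: α=0, u≡1; β=2, v≡1 (mod 3); (1|3)=+1, (1|3)=+1; sign (−1)^0·+1^2·+1^0 = +1.
(a,b)_17: α=1, u≡16; β=1, v≡2 (mod 17); (16|17)=+1, (2|17)=+1; sign (−1)^0·+1^1·+1^1 = +1.
(a,b)_5: α=-4, u≡4; β=-4, v≡1 (mod 5); (4|5)=+1, (1|5)=+1; sign (−1)^0·+1^-4·+1^-4 = +1.
(a,b)_11: α=9, u≡3; β=4, v≡1 (mod 11); (3|11)=+1, (1|11)=+1; sign (−1)^0·+1^4·+1^9 = +1.
(a,b)_7: α=-2, u≡1; β=0, v≡5 (mod 7); (1|7)=+1, (5|7)=-1; sign (−1)^0·+1^0·-1^-2 = +1.
(a,b)_∞: sgn(206074)=+, sgn(34)=+, so +1.
(a,b)_19: α=3, u≡4; β=2, v≡2 (mod 19); (4|19)=+1, (2|19)=-1; sign (−1)^0·+1^2·-1^3 = -1.
(206074, 34 / ℚ) ramifies at {2, 19}: a division algebra.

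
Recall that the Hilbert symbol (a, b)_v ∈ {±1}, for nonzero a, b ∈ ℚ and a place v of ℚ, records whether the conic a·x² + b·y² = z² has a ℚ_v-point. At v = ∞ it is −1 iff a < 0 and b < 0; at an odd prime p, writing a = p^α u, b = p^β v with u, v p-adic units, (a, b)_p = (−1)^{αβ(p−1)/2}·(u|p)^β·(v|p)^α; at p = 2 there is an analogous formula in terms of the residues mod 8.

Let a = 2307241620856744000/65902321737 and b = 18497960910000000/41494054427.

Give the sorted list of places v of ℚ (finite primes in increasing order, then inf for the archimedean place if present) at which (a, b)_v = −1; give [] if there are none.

[3, 7, 17, 19, 23, 29]

(a, b) ≡ (22621305, 38570) mod (ℚ^×)²; places V = {2, 3, 5, 7, 11, 13, 17, 19, 23, 29, ∞}.
(a,b)_11: α=2, u≡9; β=2, v≡9 (mod 11); (9|11)=+1, (9|11)=+1; sign (−1)^0·+1^2·+1^2 = +1.
(a,b)_3: α=-3, u≡1; β=2, v≡2 (mod 3); (1|3)=+1, (2|3)=-1; sign (−1)^0·+1^2·-1^-3 = -1.
(a,b)_2: α=6, β=7; u≡1, v≡5 (mod 8); ε(u)ε(v)=0·0, αω(v)=6·1, βω(u)=7·0; sum ≡ 0  ⇒  +1.
(a,b)_23: α=3, u≡13; β=2, v≡21 (mod 23); (13|23)=+1, (21|23)=-1; sign (−1)^0·+1^2·-1^3 = -1.
(a,b)_13: α=4, u≡7; β=2, v≡10 (mod 13); (7|13)=-1, (10|13)=+1; sign (−1)^0·-1^2·+1^4 = +1.
(a,b)_∞: sgn(22621305)=+, sgn(38570)=+, so +1.
(a,b)_19: α=3, u≡1; β=1, v≡1 (mod 19); (1|19)=+1, (1|19)=+1; sign (−1)^1·+1^1·+1^3 = -1.
(a,b)_17: α=-1, u≡14; β=-2, v≡12 (mod 17); (14|17)=-1, (12|17)=-1; sign (−1)^0·-1^-2·-1^-1 = -1.
(a,b)_29: α=-5, u≡19; β=-5, v≡1 (mod 29); (19|29)=-1, (1|29)=+1; sign (−1)^0·-1^-5·+1^-5 = -1.
(a,b)_5: α=3, u≡1; β=7, v≡4 (mod 5); (1|5)=+1, (4|5)=+1; sign (−1)^0·+1^7·+1^3 = +1.
(a,b)_7: α=-1, u≡4; β=-1, v≡1 (mod 7); (4|7)=+1, (1|7)=+1; sign (−1)^1·+1^-1·+1^-1 = -1.
(22621305, 38570 / ℚ) ramifies at {3, 7, 17, 19, 23, 29}: a division algebra.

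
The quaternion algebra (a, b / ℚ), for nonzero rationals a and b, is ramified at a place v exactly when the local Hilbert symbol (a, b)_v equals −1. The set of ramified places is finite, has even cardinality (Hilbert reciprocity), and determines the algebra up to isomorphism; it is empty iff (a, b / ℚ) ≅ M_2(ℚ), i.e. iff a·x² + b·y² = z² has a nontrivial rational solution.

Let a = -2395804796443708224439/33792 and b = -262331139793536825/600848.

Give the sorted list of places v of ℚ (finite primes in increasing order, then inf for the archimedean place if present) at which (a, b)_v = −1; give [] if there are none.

Mod squares: a ≡ -814407, b ≡ -429192489. Check v ∈ {∞, 2, 3, 5, 11, 17, 19, 23, 29, 31, 37, 47}.
v=3: a=3^-1·(≡1), b=3^1·(≡2) mod 3; (1|3)=+1, (2|3)=-1; (−1)^{-1·1·1}·(+1)^1·(-1)^-1 = +1.
v=∞: -814407 < 0 and -429192489 < 0  ⇒  (a,b)_∞ = -1.
v=37: a=37^3·(≡11), b=37^3·(≡4) mod 37; (11|37)=+1, (4|37)=+1; (−1)^{3·3·18}·(+1)^3·(+1)^3 = +1.
v=2: v_2(a)=-10, v_2(b)=-4; units ≡ 1, 7 (mod 8); ε·ε+αω+βω = 0·1+-10·0+-4·0 ≡ 0  ⇒  (a,b)_2 = +1.
v=29: a=29^5·(≡19), b=29^3·(≡3) mod 29; (19|29)=-1, (3|29)=-1; (−1)^{5·3·14}·(-1)^3·(-1)^5 = +1.
v=47: a=47^0·(≡3), b=47^-2·(≡38) mod 47; (3|47)=+1, (38|47)=-1; (−1)^{0·-2·23}·(+1)^-2·(-1)^0 = +1.
v=11: a=11^-1·(≡5), b=11^1·(≡2) mod 11; (5|11)=+1, (2|11)=-1; (−1)^{-1·1·5}·(+1)^1·(-1)^-1 = +1.
v=23: a=23^1·(≡14), b=23^1·(≡1) mod 23; (14|23)=-1, (1|23)=+1; (−1)^{1·1·11}·(-1)^1·(+1)^1 = +1.
v=31: a=31^2·(≡25), b=31^1·(≡13) mod 31; (25|31)=+1, (13|31)=-1; (−1)^{2·1·15}·(+1)^1·(-1)^2 = +1.
v=19: a=19^2·(≡11), b=19^2·(≡13) mod 19; (11|19)=+1, (13|19)=-1; (−1)^{2·2·9}·(+1)^2·(-1)^2 = +1.
v=5: a=5^0·(≡3), b=5^2·(≡4) mod 5; (3|5)=-1, (4|5)=+1; (−1)^{0·2·2}·(-1)^2·(+1)^0 = +1.
v=17: a=17^2·(≡5), b=17^-1·(≡16) mod 17; (5|17)=-1, (16|17)=+1; (−1)^{2·-1·8}·(-1)^-1·(+1)^2 = -1.
(-814407, -429192489 / ℚ) ramifies at {17, ∞}: a division algebra.

[17, inf]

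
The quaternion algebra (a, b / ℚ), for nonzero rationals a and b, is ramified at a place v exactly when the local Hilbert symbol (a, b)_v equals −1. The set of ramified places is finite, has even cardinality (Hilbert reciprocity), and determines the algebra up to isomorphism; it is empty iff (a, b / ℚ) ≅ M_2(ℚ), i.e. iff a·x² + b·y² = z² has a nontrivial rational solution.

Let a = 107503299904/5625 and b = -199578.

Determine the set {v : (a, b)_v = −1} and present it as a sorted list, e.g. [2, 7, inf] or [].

Mod squares: a ≡ 283309, b ≡ -199578. Check v ∈ {∞, 2, 3, 5, 7, 11, 13, 19, 29, 31, 37}.
v=13: a=13^1·(≡11), b=13^0·(≡11) mod 13; (11|13)=-1, (11|13)=-1; (−1)^{1·0·6}·(-1)^0·(-1)^1 = -1.
v=2: v_2(a)=6, v_2(b)=1; units ≡ 5, 3 (mod 8); ε·ε+αω+βω = 0·1+6·1+1·1 ≡ 1  ⇒  (a,b)_2 = -1.
v=29: a=29^0·(≡14), b=29^1·(≡20) mod 29; (14|29)=-1, (20|29)=+1; (−1)^{0·1·14}·(-1)^1·(+1)^0 = -1.
v=37: a=37^1·(≡32), b=37^1·(≡8) mod 37; (32|37)=-1, (8|37)=-1; (−1)^{1·1·18}·(-1)^1·(-1)^1 = +1.
v=11: a=11^2·(≡1), b=11^0·(≡6) mod 11; (1|11)=+1, (6|11)=-1; (−1)^{2·0·5}·(+1)^0·(-1)^2 = +1.
v=5: a=5^-4·(≡1), b=5^0·(≡2) mod 5; (1|5)=+1, (2|5)=-1; (−1)^{-4·0·2}·(+1)^0·(-1)^-4 = +1.
v=∞: 283309 > 0 and -199578 < 0  ⇒  (a,b)_∞ = +1.
v=19: a=19^1·(≡10), b=19^0·(≡17) mod 19; (10|19)=-1, (17|19)=+1; (−1)^{1·0·9}·(-1)^0·(+1)^1 = +1.
v=7: a=7^2·(≡6), b=7^0·(≡6) mod 7; (6|7)=-1, (6|7)=-1; (−1)^{2·0·3}·(-1)^0·(-1)^2 = +1.
v=3: a=3^-2·(≡1), b=3^1·(≡2) mod 3; (1|3)=+1, (2|3)=-1; (−1)^{-2·1·1}·(+1)^1·(-1)^-2 = +1.
v=31: a=31^1·(≡2), b=31^1·(≡10) mod 31; (2|31)=+1, (10|31)=+1; (−1)^{1·1·15}·(+1)^1·(+1)^1 = -1.
Ram(283309, -199578) = {2, 13, 29, 31}; no ℚ_2-point on the conic.

[2, 13, 29, 31]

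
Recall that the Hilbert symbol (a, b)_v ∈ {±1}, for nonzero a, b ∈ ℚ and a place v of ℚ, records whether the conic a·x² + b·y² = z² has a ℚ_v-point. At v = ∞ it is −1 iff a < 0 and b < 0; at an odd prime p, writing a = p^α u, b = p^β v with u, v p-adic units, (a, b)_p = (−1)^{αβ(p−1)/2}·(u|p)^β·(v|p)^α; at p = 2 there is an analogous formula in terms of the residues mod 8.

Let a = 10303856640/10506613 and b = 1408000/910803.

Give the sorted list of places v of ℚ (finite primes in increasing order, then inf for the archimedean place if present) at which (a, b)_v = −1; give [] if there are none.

(a, b) ≡ (30030, 165) mod (ℚ^×)²; places V = {2, 3, 5, 7, 11, 13, 19, 29, 31, ∞}.
(a,b)_5: α=1, u≡1; β=3, v≡3 (mod 5); (1|5)=+1, (3|5)=-1; sign (−1)^0·+1^3·-1^1 = -1.
(a,b)_3: α=3, u≡2; β=-1, v≡1 (mod 3); (2|3)=-1, (1|3)=+1; sign (−1)^1·-1^-1·+1^3 = +1.
(a,b)_7: α=1, u≡5; β=0, v≡4 (mod 7); (5|7)=-1, (4|7)=+1; sign (−1)^0·-1^0·+1^1 = +1.
(a,b)_∞: sgn(30030)=+, sgn(165)=+, so +1.
(a,b)_2: α=13, β=10; u≡7, v≡5 (mod 8); ε(u)ε(v)=1·0, αω(v)=13·1, βω(u)=10·0; sum ≡ 1  ⇒  -1.
(a,b)_11: α=3, u≡2; β=1, v≡5 (mod 11); (2|11)=-1, (5|11)=+1; sign (−1)^1·-1^1·+1^3 = +1.
(a,b)_31: α=-2, u≡24; β=0, v≡18 (mod 31); (24|31)=-1, (18|31)=+1; sign (−1)^0·-1^0·+1^-2 = +1.
(a,b)_13: α=-1, u≡3; β=0, v≡10 (mod 13); (3|13)=+1, (10|13)=+1; sign (−1)^0·+1^0·+1^-1 = +1.
(a,b)_19: α=0, u≡13; β=-2, v≡13 (mod 19); (13|19)=-1, (13|19)=-1; sign (−1)^0·-1^-2·-1^0 = +1.
(a,b)_29: α=-2, u≡3; β=-2, v≡5 (mod 29); (3|29)=-1, (5|29)=+1; sign (−1)^0·-1^-2·+1^-2 = +1.
|Ram(30030, 165)| = 2, even; anisotropic at {2, 5}.

[2, 5]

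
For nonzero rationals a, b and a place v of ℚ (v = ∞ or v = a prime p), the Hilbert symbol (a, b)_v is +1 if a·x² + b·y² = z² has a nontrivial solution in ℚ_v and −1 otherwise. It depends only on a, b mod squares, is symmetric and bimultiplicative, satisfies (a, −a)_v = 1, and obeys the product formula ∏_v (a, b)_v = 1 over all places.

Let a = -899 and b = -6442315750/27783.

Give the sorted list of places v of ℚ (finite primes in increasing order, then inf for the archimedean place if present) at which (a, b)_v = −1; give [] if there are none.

[2, 13, 19, inf]

(a, b) ≡ (-899, -17290) mod (ℚ^×)²; places V = {2, 3, 5, 7, 13, 17, 19, 29, 31, ∞}.
(a,b)_29: α=1, u≡27; β=0, v≡1 (mod 29); (27|29)=-1, (1|29)=+1; sign (−1)^0·-1^0·+1^1 = +1.
(a,b)_∞: sgn(-899)=−, sgn(-17290)=−, so -1.
(a,b)_19: α=0, u≡13; β=3, v≡3 (mod 19); (13|19)=-1, (3|19)=-1; sign (−1)^0·-1^3·-1^0 = -1.
(a,b)_5: α=0, u≡1; β=3, v≡3 (mod 5); (1|5)=+1, (3|5)=-1; sign (−1)^0·+1^3·-1^0 = +1.
(a,b)_3: α=0, u≡1; β=-4, v≡2 (mod 3); (1|3)=+1, (2|3)=-1; sign (−1)^0·+1^-4·-1^0 = +1.
(a,b)_13: α=0, u≡11; β=1, v≡3 (mod 13); (11|13)=-1, (3|13)=+1; sign (−1)^0·-1^1·+1^0 = -1.
(a,b)_2: α=0, β=1; u≡5, v≡3 (mod 8); ε(u)ε(v)=0·1, αω(v)=0·1, βω(u)=1·1; sum ≡ 1  ⇒  -1.
(a,b)_17: α=0, u≡2; β=2, v≡2 (mod 17); (2|17)=+1, (2|17)=+1; sign (−1)^0·+1^2·+1^0 = +1.
(a,b)_31: α=1, u≡2; β=0, v≡4 (mod 31); (2|31)=+1, (4|31)=+1; sign (−1)^0·+1^0·+1^1 = +1.
(a,b)_7: α=0, u≡4; β=-3, v≡1 (mod 7); (4|7)=+1, (1|7)=+1; sign (−1)^0·+1^-3·+1^0 = +1.
(-899, -17290 / ℚ) ramifies at {2, 13, 19, ∞}: a division algebra.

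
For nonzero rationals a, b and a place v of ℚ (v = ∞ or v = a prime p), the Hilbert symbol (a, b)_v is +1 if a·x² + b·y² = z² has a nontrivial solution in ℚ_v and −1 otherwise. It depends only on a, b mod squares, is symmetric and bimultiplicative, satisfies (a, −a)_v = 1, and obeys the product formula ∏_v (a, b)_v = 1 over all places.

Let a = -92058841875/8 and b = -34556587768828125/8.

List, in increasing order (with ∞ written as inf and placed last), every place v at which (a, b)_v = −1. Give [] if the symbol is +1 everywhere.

[13, inf]

Mod squares: a ≡ -6, b ≡ -10010. Check v ∈ {∞, 2, 3, 5, 7, 11, 13}.
v=7: a=7^4·(≡2), b=7^5·(≡3) mod 7; (2|7)=+1, (3|7)=-1; (−1)^{4·5·3}·(+1)^5·(-1)^4 = +1.
v=3: a=3^1·(≡1), b=3^2·(≡1) mod 3; (1|3)=+1, (1|3)=+1; (−1)^{1·2·1}·(+1)^2·(+1)^1 = +1.
v=11: a=11^2·(≡9), b=11^3·(≡5) mod 11; (9|11)=+1, (5|11)=+1; (−1)^{2·3·5}·(+1)^3·(+1)^2 = +1.
v=∞: -6 < 0 and -10010 < 0  ⇒  (a,b)_∞ = -1.
v=13: a=13^2·(≡6), b=13^3·(≡12) mod 13; (6|13)=-1, (12|13)=+1; (−1)^{2·3·6}·(-1)^3·(+1)^2 = -1.
v=5: a=5^4·(≡1), b=5^7·(≡3) mod 5; (1|5)=+1, (3|5)=-1; (−1)^{4·7·2}·(+1)^7·(-1)^4 = +1.
v=2: v_2(a)=-3, v_2(b)=-3; units ≡ 5, 3 (mod 8); ε·ε+αω+βω = 0·1+-3·1+-3·1 ≡ 0  ⇒  (a,b)_2 = +1.
Ram(-6, -10010) = {13, ∞}; no ℚ_13-point on the conic.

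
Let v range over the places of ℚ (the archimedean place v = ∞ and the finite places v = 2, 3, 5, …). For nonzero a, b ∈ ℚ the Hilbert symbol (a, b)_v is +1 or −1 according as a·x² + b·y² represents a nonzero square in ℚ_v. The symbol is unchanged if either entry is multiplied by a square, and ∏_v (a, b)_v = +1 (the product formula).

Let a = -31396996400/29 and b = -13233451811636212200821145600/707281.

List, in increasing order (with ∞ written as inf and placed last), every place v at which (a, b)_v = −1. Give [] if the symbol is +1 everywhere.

[23, inf]

Mod squares: a ≡ -4302991, b ≡ -11891. Check v ∈ {∞, 2, 3, 5, 7, 11, 23, 29, 41, 47}.
v=3: a=3^0·(≡2), b=3^2·(≡1) mod 3; (2|3)=-1, (1|3)=+1; (−1)^{0·2·1}·(-1)^2·(+1)^0 = +1.
v=47: a=47^1·(≡34), b=47^3·(≡43) mod 47; (34|47)=+1, (43|47)=-1; (−1)^{1·3·23}·(+1)^3·(-1)^1 = +1.
v=11: a=11^1·(≡3), b=11^3·(≡8) mod 11; (3|11)=+1, (8|11)=-1; (−1)^{1·3·5}·(+1)^3·(-1)^1 = +1.
v=7: a=7^1·(≡3), b=7^4·(≡2) mod 7; (3|7)=-1, (2|7)=+1; (−1)^{1·4·3}·(-1)^4·(+1)^1 = +1.
v=23: a=23^2·(≡14), b=23^5·(≡6) mod 23; (14|23)=-1, (6|23)=+1; (−1)^{2·5·11}·(-1)^5·(+1)^2 = -1.
v=29: a=29^-1·(≡21), b=29^-4·(≡25) mod 29; (21|29)=-1, (25|29)=+1; (−1)^{-1·-4·14}·(-1)^-4·(+1)^-1 = +1.
v=2: v_2(a)=4, v_2(b)=14; units ≡ 1, 5 (mod 8); ε·ε+αω+βω = 0·0+4·1+14·0 ≡ 0  ⇒  (a,b)_2 = +1.
v=5: a=5^2·(≡1), b=5^2·(≡1) mod 5; (1|5)=+1, (1|5)=+1; (−1)^{2·2·2}·(+1)^2·(+1)^2 = +1.
v=∞: -4302991 < 0 and -11891 < 0  ⇒  (a,b)_∞ = -1.
v=41: a=41^1·(≡23), b=41^2·(≡33) mod 41; (23|41)=+1, (33|41)=+1; (−1)^{1·2·20}·(+1)^2·(+1)^1 = +1.
(-4302991, -11891 / ℚ) ramifies at {23, ∞}: a division algebra.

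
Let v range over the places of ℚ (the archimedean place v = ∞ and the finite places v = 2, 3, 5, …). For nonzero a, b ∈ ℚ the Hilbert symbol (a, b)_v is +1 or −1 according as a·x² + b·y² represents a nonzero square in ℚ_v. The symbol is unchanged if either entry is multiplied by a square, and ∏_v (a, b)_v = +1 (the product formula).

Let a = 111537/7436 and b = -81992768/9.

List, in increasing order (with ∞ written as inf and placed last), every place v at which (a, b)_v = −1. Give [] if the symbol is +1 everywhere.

[2, 13]

Mod squares: a ≡ 187, b ≡ -4433. Check v ∈ {∞, 2, 3, 11, 13, 17, 31}.
v=13: a=13^-2·(≡2), b=13^1·(≡1) mod 13; (2|13)=-1, (1|13)=+1; (−1)^{-2·1·6}·(-1)^1·(+1)^-2 = -1.
v=11: a=11^-1·(≡6), b=11^1·(≡1) mod 11; (6|11)=-1, (1|11)=+1; (−1)^{-1·1·5}·(-1)^1·(+1)^-1 = +1.
v=3: a=3^8·(≡1), b=3^-2·(≡1) mod 3; (1|3)=+1, (1|3)=+1; (−1)^{8·-2·1}·(+1)^-2·(+1)^8 = +1.
v=31: a=31^0·(≡8), b=31^1·(≡6) mod 31; (8|31)=+1, (6|31)=-1; (−1)^{0·1·15}·(+1)^1·(-1)^0 = +1.
v=2: v_2(a)=-2, v_2(b)=6; units ≡ 3, 7 (mod 8); ε·ε+αω+βω = 1·1+-2·0+6·1 ≡ 1  ⇒  (a,b)_2 = -1.
v=∞: 187 > 0 and -4433 < 0  ⇒  (a,b)_∞ = +1.
v=17: a=17^1·(≡12), b=17^2·(≡2) mod 17; (12|17)=-1, (2|17)=+1; (−1)^{1·2·8}·(-1)^2·(+1)^1 = +1.
Ram(187, -4433) = {2, 13}; no ℚ_2-point on the conic.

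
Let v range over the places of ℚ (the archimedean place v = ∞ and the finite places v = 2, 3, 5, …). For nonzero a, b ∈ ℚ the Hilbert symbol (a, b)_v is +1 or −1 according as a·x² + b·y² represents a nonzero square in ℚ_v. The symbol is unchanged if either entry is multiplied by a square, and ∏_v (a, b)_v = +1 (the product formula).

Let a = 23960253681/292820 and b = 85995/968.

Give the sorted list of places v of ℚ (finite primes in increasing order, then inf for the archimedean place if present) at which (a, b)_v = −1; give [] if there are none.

Mod squares: a ≡ 5, b ≡ 390. Check v ∈ {∞, 2, 3, 5, 7, 11, 13}.
v=13: a=13^2·(≡5), b=13^1·(≡4) mod 13; (5|13)=-1, (4|13)=+1; (−1)^{2·1·6}·(-1)^1·(+1)^2 = -1.
v=∞: 5 > 0 and 390 > 0  ⇒  (a,b)_∞ = +1.
v=3: a=3^10·(≡2), b=3^3·(≡1) mod 3; (2|3)=-1, (1|3)=+1; (−1)^{10·3·1}·(-1)^3·(+1)^10 = -1.
v=7: a=7^4·(≡6), b=7^2·(≡6) mod 7; (6|7)=-1, (6|7)=-1; (−1)^{4·2·3}·(-1)^2·(-1)^4 = +1.
v=2: v_2(a)=-2, v_2(b)=-3; units ≡ 5, 3 (mod 8); ε·ε+αω+βω = 0·1+-2·1+-3·1 ≡ 1  ⇒  (a,b)_2 = -1.
v=5: a=5^-1·(≡4), b=5^1·(≡3) mod 5; (4|5)=+1, (3|5)=-1; (−1)^{-1·1·2}·(+1)^1·(-1)^-1 = -1.
v=11: a=11^-4·(≡5), b=11^-2·(≡1) mod 11; (5|11)=+1, (1|11)=+1; (−1)^{-4·-2·5}·(+1)^-2·(+1)^-4 = +1.
(5, 390 / ℚ) ramifies at {2, 3, 5, 13}: a division algebra.

[2, 3, 5, 13]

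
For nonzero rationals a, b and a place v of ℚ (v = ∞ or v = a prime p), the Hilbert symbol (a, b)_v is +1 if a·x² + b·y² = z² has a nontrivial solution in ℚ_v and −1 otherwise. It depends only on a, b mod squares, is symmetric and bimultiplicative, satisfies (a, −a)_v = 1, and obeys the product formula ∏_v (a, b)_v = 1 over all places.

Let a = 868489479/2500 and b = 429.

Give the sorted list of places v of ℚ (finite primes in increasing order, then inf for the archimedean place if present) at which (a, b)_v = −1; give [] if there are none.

(a, b) ≡ (39, 429) mod (ℚ^×)²; places V = {2, 3, 5, 11, 13, ∞}.
(a,b)_2: α=-2, β=0; u≡7, v≡5 (mod 8); ε(u)ε(v)=1·0, αω(v)=-2·1, βω(u)=0·0; sum ≡ 0  ⇒  +1.
(a,b)_5: α=-4, u≡1; β=0, v≡4 (mod 5); (1|5)=+1, (4|5)=+1; sign (−1)^0·+1^0·+1^-4 = +1.
(a,b)_3: α=3, u≡1; β=1, v≡2 (mod 3); (1|3)=+1, (2|3)=-1; sign (−1)^1·+1^1·-1^3 = +1.
(a,b)_∞: sgn(39)=+, sgn(429)=+, so +1.
(a,b)_13: α=3, u≡4; β=1, v≡7 (mod 13); (4|13)=+1, (7|13)=-1; sign (−1)^0·+1^1·-1^3 = -1.
(a,b)_11: α=4, u≡6; β=1, v≡6 (mod 11); (6|11)=-1, (6|11)=-1; sign (−1)^0·-1^1·-1^4 = -1.
|Ram(39, 429)| = 2, even; anisotropic at {11, 13}.

[11, 13]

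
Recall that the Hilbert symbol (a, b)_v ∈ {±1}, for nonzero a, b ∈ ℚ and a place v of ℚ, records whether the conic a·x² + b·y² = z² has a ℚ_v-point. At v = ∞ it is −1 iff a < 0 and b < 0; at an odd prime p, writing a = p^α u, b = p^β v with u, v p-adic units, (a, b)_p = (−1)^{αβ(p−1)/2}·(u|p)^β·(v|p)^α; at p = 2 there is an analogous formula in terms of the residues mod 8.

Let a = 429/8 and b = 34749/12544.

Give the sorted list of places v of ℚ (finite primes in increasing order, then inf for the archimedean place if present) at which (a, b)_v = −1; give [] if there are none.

Mod squares: a ≡ 858, b ≡ 429. Check v ∈ {∞, 2, 3, 7, 11, 13}.
v=13: a=13^1·(≡9), b=13^1·(≡5) mod 13; (9|13)=+1, (5|13)=-1; (−1)^{1·1·6}·(+1)^1·(-1)^1 = -1.
v=3: a=3^1·(≡1), b=3^5·(≡2) mod 3; (1|3)=+1, (2|3)=-1; (−1)^{1·5·1}·(+1)^5·(-1)^1 = +1.
v=7: a=7^0·(≡2), b=7^-2·(≡2) mod 7; (2|7)=+1, (2|7)=+1; (−1)^{0·-2·3}·(+1)^-2·(+1)^0 = +1.
v=∞: 858 > 0 and 429 > 0  ⇒  (a,b)_∞ = +1.
v=2: v_2(a)=-3, v_2(b)=-8; units ≡ 5, 5 (mod 8); ε·ε+αω+βω = 0·0+-3·1+-8·1 ≡ 1  ⇒  (a,b)_2 = -1.
v=11: a=11^1·(≡9), b=11^1·(≡6) mod 11; (9|11)=+1, (6|11)=-1; (−1)^{1·1·5}·(+1)^1·(-1)^1 = +1.
(858, 429 / ℚ) ramifies at {2, 13}: a division algebra.

[2, 13]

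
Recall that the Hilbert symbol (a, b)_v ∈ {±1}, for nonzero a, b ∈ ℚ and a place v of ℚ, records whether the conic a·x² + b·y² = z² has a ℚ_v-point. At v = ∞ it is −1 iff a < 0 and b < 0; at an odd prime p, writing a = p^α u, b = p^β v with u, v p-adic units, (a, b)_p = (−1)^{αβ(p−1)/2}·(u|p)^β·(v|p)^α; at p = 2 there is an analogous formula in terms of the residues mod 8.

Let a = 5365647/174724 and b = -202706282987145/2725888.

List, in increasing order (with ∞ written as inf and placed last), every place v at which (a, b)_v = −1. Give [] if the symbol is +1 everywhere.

[3, 5]

Mod squares: a ≡ 23, b ≡ -7590. Check v ∈ {∞, 2, 3, 5, 7, 11, 19, 23}.
v=19: a=19^-2·(≡1), b=19^0·(≡12) mod 19; (1|19)=+1, (12|19)=-1; (−1)^{-2·0·9}·(+1)^0·(-1)^-2 = +1.
v=∞: 23 > 0 and -7590 < 0  ⇒  (a,b)_∞ = +1.
v=11: a=11^-2·(≡4), b=11^-3·(≡4) mod 11; (4|11)=+1, (4|11)=+1; (−1)^{-2·-3·5}·(+1)^-3·(+1)^-2 = +1.
v=23: a=23^3·(≡6), b=23^7·(≡19) mod 23; (6|23)=+1, (19|23)=-1; (−1)^{3·7·11}·(+1)^7·(-1)^3 = +1.
v=7: a=7^2·(≡4), b=7^2·(≡5) mod 7; (4|7)=+1, (5|7)=-1; (−1)^{2·2·3}·(+1)^2·(-1)^2 = +1.
v=3: a=3^2·(≡2), b=3^5·(≡2) mod 3; (2|3)=-1, (2|3)=-1; (−1)^{2·5·1}·(-1)^5·(-1)^2 = -1.
v=5: a=5^0·(≡3), b=5^1·(≡2) mod 5; (3|5)=-1, (2|5)=-1; (−1)^{0·1·2}·(-1)^1·(-1)^0 = -1.
v=2: v_2(a)=-2, v_2(b)=-11; units ≡ 7, 5 (mod 8); ε·ε+αω+βω = 1·0+-2·1+-11·0 ≡ 0  ⇒  (a,b)_2 = +1.
(23, -7590 / ℚ) ramifies at {3, 5}: a division algebra.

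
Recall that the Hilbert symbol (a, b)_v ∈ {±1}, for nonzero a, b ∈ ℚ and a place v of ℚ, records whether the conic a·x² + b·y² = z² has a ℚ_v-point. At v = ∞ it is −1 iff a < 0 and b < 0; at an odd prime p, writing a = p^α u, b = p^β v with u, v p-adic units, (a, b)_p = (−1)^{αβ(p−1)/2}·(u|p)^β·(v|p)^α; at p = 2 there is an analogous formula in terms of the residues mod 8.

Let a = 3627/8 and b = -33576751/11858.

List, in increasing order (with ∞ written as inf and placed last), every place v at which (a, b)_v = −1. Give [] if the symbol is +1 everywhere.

Mod squares: a ≡ 806, b ≡ -397358. Check v ∈ {∞, 2, 3, 7, 11, 13, 17, 29, 31}.
v=13: a=13^1·(≡4), b=13^3·(≡9) mod 13; (4|13)=+1, (9|13)=+1; (−1)^{1·3·6}·(+1)^3·(+1)^1 = +1.
v=∞: 806 > 0 and -397358 < 0  ⇒  (a,b)_∞ = +1.
v=2: v_2(a)=-3, v_2(b)=-1; units ≡ 3, 1 (mod 8); ε·ε+αω+βω = 1·0+-3·0+-1·1 ≡ 1  ⇒  (a,b)_2 = -1.
v=11: a=11^0·(≡1), b=11^-2·(≡10) mod 11; (1|11)=+1, (10|11)=-1; (−1)^{0·-2·5}·(+1)^-2·(-1)^0 = +1.
v=17: a=17^0·(≡5), b=17^1·(≡16) mod 17; (5|17)=-1, (16|17)=+1; (−1)^{0·1·8}·(-1)^1·(+1)^0 = -1.
v=3: a=3^2·(≡2), b=3^0·(≡1) mod 3; (2|3)=-1, (1|3)=+1; (−1)^{2·0·1}·(-1)^0·(+1)^2 = +1.
v=29: a=29^0·(≡22), b=29^1·(≡27) mod 29; (22|29)=+1, (27|29)=-1; (−1)^{0·1·14}·(+1)^1·(-1)^0 = +1.
v=7: a=7^0·(≡1), b=7^-2·(≡4) mod 7; (1|7)=+1, (4|7)=+1; (−1)^{0·-2·3}·(+1)^-2·(+1)^0 = +1.
v=31: a=31^1·(≡3), b=31^1·(≡7) mod 31; (3|31)=-1, (7|31)=+1; (−1)^{1·1·15}·(-1)^1·(+1)^1 = +1.
Ram(806, -397358) = {2, 17}; no ℚ_2-point on the conic.

[2, 17]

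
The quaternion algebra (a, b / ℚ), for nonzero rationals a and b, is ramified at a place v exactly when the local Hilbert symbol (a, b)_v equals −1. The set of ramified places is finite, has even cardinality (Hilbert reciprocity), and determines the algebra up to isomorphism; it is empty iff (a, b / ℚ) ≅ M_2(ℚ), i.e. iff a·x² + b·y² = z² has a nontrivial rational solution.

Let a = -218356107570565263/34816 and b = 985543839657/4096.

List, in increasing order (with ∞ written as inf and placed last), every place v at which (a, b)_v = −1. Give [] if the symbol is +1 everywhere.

[3, 17]

(a, b) ≡ (-16804398, 377) mod (ℚ^×)²; places V = {2, 3, 13, 17, 19, 23, 29, ∞}.
(a,b)_∞: sgn(-16804398)=−, sgn(377)=+, so +1.
(a,b)_3: α=5, u≡2; β=4, v≡2 (mod 3); (2|3)=-1, (2|3)=-1; sign (−1)^0·-1^4·-1^5 = -1.
(a,b)_13: α=5, u≡4; β=3, v≡4 (mod 13); (4|13)=+1, (4|13)=+1; sign (−1)^0·+1^3·+1^5 = +1.
(a,b)_17: α=-1, u≡7; β=0, v≡6 (mod 17); (7|17)=-1, (6|17)=-1; sign (−1)^0·-1^0·-1^-1 = -1.
(a,b)_19: α=3, u≡15; β=2, v≡16 (mod 19); (15|19)=-1, (16|19)=+1; sign (−1)^0·-1^2·+1^3 = +1.
(a,b)_2: α=-11, β=-12; u≡1, v≡1 (mod 8); ε(u)ε(v)=0·0, αω(v)=-11·0, βω(u)=-12·0; sum ≡ 0  ⇒  +1.
(a,b)_29: α=1, u≡25; β=1, v≡24 (mod 29); (25|29)=+1, (24|29)=+1; sign (−1)^0·+1^1·+1^1 = +1.
(a,b)_23: α=3, u≡7; β=2, v≡12 (mod 23); (7|23)=-1, (12|23)=+1; sign (−1)^0·-1^2·+1^3 = +1.
|Ram(-16804398, 377)| = 2, even; anisotropic at {3, 17}.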